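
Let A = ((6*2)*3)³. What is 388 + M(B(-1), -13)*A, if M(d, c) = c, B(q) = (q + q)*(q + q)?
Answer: -606140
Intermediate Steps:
B(q) = 4*q² (B(q) = (2*q)*(2*q) = 4*q²)
A = 46656 (A = (12*3)³ = 36³ = 46656)
388 + M(B(-1), -13)*A = 388 - 13*46656 = 388 - 606528 = -606140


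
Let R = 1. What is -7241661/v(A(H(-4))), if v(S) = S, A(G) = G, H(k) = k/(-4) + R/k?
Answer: -9655548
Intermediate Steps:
H(k) = 1/k - k/4 (H(k) = k/(-4) + 1/k = k*(-1/4) + 1/k = -k/4 + 1/k = 1/k - k/4)
-7241661/v(A(H(-4))) = -7241661/(1/(-4) - 1/4*(-4)) = -7241661/(-1/4 + 1) = -7241661/3/4 = -7241661*4/3 = -9655548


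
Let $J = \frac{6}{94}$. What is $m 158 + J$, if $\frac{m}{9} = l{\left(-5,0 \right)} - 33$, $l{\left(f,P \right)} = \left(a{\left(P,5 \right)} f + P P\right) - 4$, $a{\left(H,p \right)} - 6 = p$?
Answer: $- \frac{6148725}{47} \approx -1.3082 \cdot 10^{5}$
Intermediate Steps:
$a{\left(H,p \right)} = 6 + p$
$J = \frac{3}{47}$ ($J = 6 \cdot \frac{1}{94} = \frac{3}{47} \approx 0.06383$)
$l{\left(f,P \right)} = -4 + P^{2} + 11 f$ ($l{\left(f,P \right)} = \left(\left(6 + 5\right) f + P P\right) - 4 = \left(11 f + P^{2}\right) - 4 = \left(P^{2} + 11 f\right) - 4 = -4 + P^{2} + 11 f$)
$m = -828$ ($m = 9 \left(\left(-4 + 0^{2} + 11 \left(-5\right)\right) - 33\right) = 9 \left(\left(-4 + 0 - 55\right) - 33\right) = 9 \left(-59 - 33\right) = 9 \left(-92\right) = -828$)
$m 158 + J = \left(-828\right) 158 + \frac{3}{47} = -130824 + \frac{3}{47} = - \frac{6148725}{47}$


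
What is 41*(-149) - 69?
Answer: -6178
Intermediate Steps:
41*(-149) - 69 = -6109 - 69 = -6178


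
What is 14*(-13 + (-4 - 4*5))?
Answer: -518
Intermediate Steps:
14*(-13 + (-4 - 4*5)) = 14*(-13 + (-4 - 20)) = 14*(-13 - 24) = 14*(-37) = -518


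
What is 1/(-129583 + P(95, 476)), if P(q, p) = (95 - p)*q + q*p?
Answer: -1/120558 ≈ -8.2948e-6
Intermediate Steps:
P(q, p) = p*q + q*(95 - p) (P(q, p) = q*(95 - p) + p*q = p*q + q*(95 - p))
1/(-129583 + P(95, 476)) = 1/(-129583 + 95*95) = 1/(-129583 + 9025) = 1/(-120558) = -1/120558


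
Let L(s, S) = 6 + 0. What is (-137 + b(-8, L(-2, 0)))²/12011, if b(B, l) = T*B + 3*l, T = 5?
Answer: 25281/12011 ≈ 2.1048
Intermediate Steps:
L(s, S) = 6
b(B, l) = 3*l + 5*B (b(B, l) = 5*B + 3*l = 3*l + 5*B)
(-137 + b(-8, L(-2, 0)))²/12011 = (-137 + (3*6 + 5*(-8)))²/12011 = (-137 + (18 - 40))²*(1/12011) = (-137 - 22)²*(1/12011) = (-159)²*(1/12011) = 25281*(1/12011) = 25281/12011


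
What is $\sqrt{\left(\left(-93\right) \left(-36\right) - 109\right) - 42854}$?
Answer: $i \sqrt{39615} \approx 199.04 i$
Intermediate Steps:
$\sqrt{\left(\left(-93\right) \left(-36\right) - 109\right) - 42854} = \sqrt{\left(3348 - 109\right) - 42854} = \sqrt{3239 - 42854} = \sqrt{-39615} = i \sqrt{39615}$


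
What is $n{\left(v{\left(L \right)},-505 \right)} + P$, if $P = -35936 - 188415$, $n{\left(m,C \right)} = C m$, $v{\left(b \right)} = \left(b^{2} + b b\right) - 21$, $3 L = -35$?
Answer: $- \frac{3160964}{9} \approx -3.5122 \cdot 10^{5}$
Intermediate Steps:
$L = - \frac{35}{3}$ ($L = \frac{1}{3} \left(-35\right) = - \frac{35}{3} \approx -11.667$)
$v{\left(b \right)} = -21 + 2 b^{2}$ ($v{\left(b \right)} = \left(b^{2} + b^{2}\right) - 21 = 2 b^{2} - 21 = -21 + 2 b^{2}$)
$P = -224351$ ($P = -35936 - 188415 = -224351$)
$n{\left(v{\left(L \right)},-505 \right)} + P = - 505 \left(-21 + 2 \left(- \frac{35}{3}\right)^{2}\right) - 224351 = - 505 \left(-21 + 2 \cdot \frac{1225}{9}\right) - 224351 = - 505 \left(-21 + \frac{2450}{9}\right) - 224351 = \left(-505\right) \frac{2261}{9} - 224351 = - \frac{1141805}{9} - 224351 = - \frac{3160964}{9}$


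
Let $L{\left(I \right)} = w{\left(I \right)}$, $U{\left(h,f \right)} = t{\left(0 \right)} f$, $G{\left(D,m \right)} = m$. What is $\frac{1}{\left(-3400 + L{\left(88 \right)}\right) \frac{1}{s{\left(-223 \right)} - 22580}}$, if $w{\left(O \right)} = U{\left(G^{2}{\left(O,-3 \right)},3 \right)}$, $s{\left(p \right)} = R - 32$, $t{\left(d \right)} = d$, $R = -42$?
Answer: $\frac{11327}{1700} \approx 6.6629$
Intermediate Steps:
$U{\left(h,f \right)} = 0$ ($U{\left(h,f \right)} = 0 f = 0$)
$s{\left(p \right)} = -74$ ($s{\left(p \right)} = -42 - 32 = -74$)
$w{\left(O \right)} = 0$
$L{\left(I \right)} = 0$
$\frac{1}{\left(-3400 + L{\left(88 \right)}\right) \frac{1}{s{\left(-223 \right)} - 22580}} = \frac{1}{\left(-3400 + 0\right) \frac{1}{-74 - 22580}} = \frac{1}{\left(-3400\right) \frac{1}{-22654}} = \frac{1}{\left(-3400\right) \left(- \frac{1}{22654}\right)} = \frac{1}{\frac{1700}{11327}} = \frac{11327}{1700}$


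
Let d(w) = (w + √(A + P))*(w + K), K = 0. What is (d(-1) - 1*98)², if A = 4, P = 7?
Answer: (97 + √11)² ≈ 10063.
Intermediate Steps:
d(w) = w*(w + √11) (d(w) = (w + √(4 + 7))*(w + 0) = (w + √11)*w = w*(w + √11))
(d(-1) - 1*98)² = (-(-1 + √11) - 1*98)² = ((1 - √11) - 98)² = (-97 - √11)²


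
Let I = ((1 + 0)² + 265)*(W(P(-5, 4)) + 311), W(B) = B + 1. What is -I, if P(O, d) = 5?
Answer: -84322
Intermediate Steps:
W(B) = 1 + B
I = 84322 (I = ((1 + 0)² + 265)*((1 + 5) + 311) = (1² + 265)*(6 + 311) = (1 + 265)*317 = 266*317 = 84322)
-I = -1*84322 = -84322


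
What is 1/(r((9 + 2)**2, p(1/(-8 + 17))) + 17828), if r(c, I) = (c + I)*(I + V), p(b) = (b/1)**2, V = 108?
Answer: 6561/202727206 ≈ 3.2364e-5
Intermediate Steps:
p(b) = b**2 (p(b) = (b*1)**2 = b**2)
r(c, I) = (108 + I)*(I + c) (r(c, I) = (c + I)*(I + 108) = (I + c)*(108 + I) = (108 + I)*(I + c))
1/(r((9 + 2)**2, p(1/(-8 + 17))) + 17828) = 1/((((1/(-8 + 17))**2)**2 + 108*(1/(-8 + 17))**2 + 108*(9 + 2)**2 + (1/(-8 + 17))**2*(9 + 2)**2) + 17828) = 1/((((1/9)**2)**2 + 108*(1/9)**2 + 108*11**2 + (1/9)**2*11**2) + 17828) = 1/((((1/9)**2)**2 + 108*(1/9)**2 + 108*121 + (1/9)**2*121) + 17828) = 1/(((1/81)**2 + 108*(1/81) + 13068 + (1/81)*121) + 17828) = 1/((1/6561 + 4/3 + 13068 + 121/81) + 17828) = 1/(85757698/6561 + 17828) = 1/(202727206/6561) = 6561/202727206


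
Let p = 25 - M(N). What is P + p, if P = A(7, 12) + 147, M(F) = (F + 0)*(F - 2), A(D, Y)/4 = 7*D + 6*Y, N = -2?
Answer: 648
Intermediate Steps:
A(D, Y) = 24*Y + 28*D (A(D, Y) = 4*(7*D + 6*Y) = 4*(6*Y + 7*D) = 24*Y + 28*D)
M(F) = F*(-2 + F)
P = 631 (P = (24*12 + 28*7) + 147 = (288 + 196) + 147 = 484 + 147 = 631)
p = 17 (p = 25 - (-2)*(-2 - 2) = 25 - (-2)*(-4) = 25 - 1*8 = 25 - 8 = 17)
P + p = 631 + 17 = 648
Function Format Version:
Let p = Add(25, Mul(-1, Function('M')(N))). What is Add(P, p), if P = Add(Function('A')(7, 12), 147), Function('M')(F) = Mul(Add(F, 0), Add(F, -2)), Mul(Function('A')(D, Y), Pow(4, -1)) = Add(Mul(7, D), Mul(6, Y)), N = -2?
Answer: 648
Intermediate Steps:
Function('A')(D, Y) = Add(Mul(24, Y), Mul(28, D)) (Function('A')(D, Y) = Mul(4, Add(Mul(7, D), Mul(6, Y))) = Mul(4, Add(Mul(6, Y), Mul(7, D))) = Add(Mul(24, Y), Mul(28, D)))
Function('M')(F) = Mul(F, Add(-2, F))
P = 631 (P = Add(Add(Mul(24, 12), Mul(28, 7)), 147) = Add(Add(288, 196), 147) = Add(484, 147) = 631)
p = 17 (p = Add(25, Mul(-1, Mul(-2, Add(-2, -2)))) = Add(25, Mul(-1, Mul(-2, -4))) = Add(25, Mul(-1, 8)) = Add(25, -8) = 17)
Add(P, p) = Add(631, 17) = 648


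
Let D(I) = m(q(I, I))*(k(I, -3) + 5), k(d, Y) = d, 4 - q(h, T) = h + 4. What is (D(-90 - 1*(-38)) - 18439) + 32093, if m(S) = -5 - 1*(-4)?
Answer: 13701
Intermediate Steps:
q(h, T) = -h (q(h, T) = 4 - (h + 4) = 4 - (4 + h) = 4 + (-4 - h) = -h)
m(S) = -1 (m(S) = -5 + 4 = -1)
D(I) = -5 - I (D(I) = -(I + 5) = -(5 + I) = -5 - I)
(D(-90 - 1*(-38)) - 18439) + 32093 = ((-5 - (-90 - 1*(-38))) - 18439) + 32093 = ((-5 - (-90 + 38)) - 18439) + 32093 = ((-5 - 1*(-52)) - 18439) + 32093 = ((-5 + 52) - 18439) + 32093 = (47 - 18439) + 32093 = -18392 + 32093 = 13701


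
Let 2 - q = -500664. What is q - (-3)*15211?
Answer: 546299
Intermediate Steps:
q = 500666 (q = 2 - 1*(-500664) = 2 + 500664 = 500666)
q - (-3)*15211 = 500666 - (-3)*15211 = 500666 - 1*(-45633) = 500666 + 45633 = 546299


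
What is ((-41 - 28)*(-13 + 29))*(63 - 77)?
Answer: 15456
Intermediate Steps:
((-41 - 28)*(-13 + 29))*(63 - 77) = -69*16*(-14) = -1104*(-14) = 15456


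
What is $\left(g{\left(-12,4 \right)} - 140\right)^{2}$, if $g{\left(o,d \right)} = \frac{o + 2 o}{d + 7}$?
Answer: $\frac{2483776}{121} \approx 20527.0$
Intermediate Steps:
$g{\left(o,d \right)} = \frac{3 o}{7 + d}$
$\left(g{\left(-12,4 \right)} - 140\right)^{2} = \left(3 \left(-12\right) \frac{1}{7 + 4} - 140\right)^{2} = \left(3 \left(-12\right) \frac{1}{11} - 140\right)^{2} = \left(- \frac{36}{11} - 140\right)^{2} = \left(- \frac{1576}{11}\right)^{2} = \frac{2483776}{121}$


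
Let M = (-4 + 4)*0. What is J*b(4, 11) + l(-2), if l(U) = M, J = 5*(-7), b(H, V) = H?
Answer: -140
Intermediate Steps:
J = -35
M = 0 (M = 0*0 = 0)
l(U) = 0
J*b(4, 11) + l(-2) = -35*4 + 0 = -140 + 0 = -140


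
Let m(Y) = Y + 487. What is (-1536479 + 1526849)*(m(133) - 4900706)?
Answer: 47187828180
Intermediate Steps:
m(Y) = 487 + Y
(-1536479 + 1526849)*(m(133) - 4900706) = (-1536479 + 1526849)*((487 + 133) - 4900706) = -9630*(620 - 4900706) = -9630*(-4900086) = 47187828180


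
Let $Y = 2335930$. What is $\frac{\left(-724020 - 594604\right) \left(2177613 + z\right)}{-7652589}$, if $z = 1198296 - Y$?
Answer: $\frac{1371341268896}{7652589} \approx 1.792 \cdot 10^{5}$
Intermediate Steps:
$z = -1137634$ ($z = 1198296 - 2335930 = -1137634$)
$\frac{\left(-724020 - 594604\right) \left(2177613 + z\right)}{-7652589} = \frac{\left(-724020 - 594604\right) \left(2177613 - 1137634\right)}{-7652589} = \left(-1318624\right) 1039979 \left(- \frac{1}{7652589}\right) = \left(-1371341268896\right) \left(- \frac{1}{7652589}\right) = \frac{1371341268896}{7652589}$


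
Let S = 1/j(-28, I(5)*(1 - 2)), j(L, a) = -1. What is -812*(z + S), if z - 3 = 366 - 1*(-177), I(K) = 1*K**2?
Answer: -442540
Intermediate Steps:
I(K) = K**2
z = 546 (z = 3 + (366 - 1*(-177)) = 3 + (366 + 177) = 3 + 543 = 546)
S = -1 (S = 1/(-1) = -1)
-812*(z + S) = -812*(546 - 1) = -812*545 = -442540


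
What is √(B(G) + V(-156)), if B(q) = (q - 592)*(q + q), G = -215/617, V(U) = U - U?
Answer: √157155970/617 ≈ 20.318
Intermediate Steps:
V(U) = 0
G = -215/617 (G = -215*1/617 = -215/617 ≈ -0.34846)
B(q) = 2*q*(-592 + q) (B(q) = (-592 + q)*(2*q) = 2*q*(-592 + q))
√(B(G) + V(-156)) = √(2*(-215/617)*(-592 - 215/617) + 0) = √(2*(-215/617)*(-365479/617) + 0) = √(157155970/380689 + 0) = √(157155970/380689) = √157155970/617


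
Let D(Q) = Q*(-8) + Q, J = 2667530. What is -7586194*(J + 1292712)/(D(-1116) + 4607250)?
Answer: -15021582049474/2307531 ≈ -6.5098e+6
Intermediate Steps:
D(Q) = -7*Q (D(Q) = -8*Q + Q = -7*Q)
-7586194*(J + 1292712)/(D(-1116) + 4607250) = -7586194*(2667530 + 1292712)/(-7*(-1116) + 4607250) = -7586194*3960242/(7812 + 4607250) = -7586194/(4615062*(1/3960242)) = -7586194/2307531/1980121 = -7586194*1980121/2307531 = -15021582049474/2307531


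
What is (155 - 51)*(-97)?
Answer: -10088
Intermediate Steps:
(155 - 51)*(-97) = 104*(-97) = -10088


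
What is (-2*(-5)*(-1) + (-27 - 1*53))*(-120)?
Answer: 10800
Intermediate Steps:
(-2*(-5)*(-1) + (-27 - 1*53))*(-120) = (10*(-1) + (-27 - 53))*(-120) = (-10 - 80)*(-120) = -90*(-120) = 10800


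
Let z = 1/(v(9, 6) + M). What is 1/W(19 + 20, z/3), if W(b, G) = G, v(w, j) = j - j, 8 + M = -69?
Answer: -231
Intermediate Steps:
M = -77 (M = -8 - 69 = -77)
v(w, j) = 0
z = -1/77 (z = 1/(0 - 77) = 1/(-77) = -1/77 ≈ -0.012987)
1/W(19 + 20, z/3) = 1/(-1/77/3) = 1/(-1/77*⅓) = 1/(-1/231) = -231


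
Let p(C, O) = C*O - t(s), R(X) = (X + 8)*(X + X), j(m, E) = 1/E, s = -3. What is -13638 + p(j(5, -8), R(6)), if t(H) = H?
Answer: -13656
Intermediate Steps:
R(X) = 2*X*(8 + X) (R(X) = (8 + X)*(2*X) = 2*X*(8 + X))
p(C, O) = 3 + C*O (p(C, O) = C*O - 1*(-3) = C*O + 3 = 3 + C*O)
-13638 + p(j(5, -8), R(6)) = -13638 + (3 + (2*6*(8 + 6))/(-8)) = -13638 + (3 - 6*14/4) = -13638 + (3 - ⅛*168) = -13638 + (3 - 21) = -13638 - 18 = -13656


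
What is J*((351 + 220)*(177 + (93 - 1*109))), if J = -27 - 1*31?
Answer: -5331998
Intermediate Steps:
J = -58 (J = -27 - 31 = -58)
J*((351 + 220)*(177 + (93 - 1*109))) = -58*(351 + 220)*(177 + (93 - 1*109)) = -33118*(177 + (93 - 109)) = -33118*(177 - 16) = -33118*161 = -58*91931 = -5331998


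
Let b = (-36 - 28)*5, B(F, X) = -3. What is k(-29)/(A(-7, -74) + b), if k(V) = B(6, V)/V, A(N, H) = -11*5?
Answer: -1/3625 ≈ -0.00027586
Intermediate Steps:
A(N, H) = -55
b = -320 (b = -64*5 = -320)
k(V) = -3/V
k(-29)/(A(-7, -74) + b) = (-3/(-29))/(-55 - 320) = (-3*(-1/29))/(-375) = -1/375*3/29 = -1/3625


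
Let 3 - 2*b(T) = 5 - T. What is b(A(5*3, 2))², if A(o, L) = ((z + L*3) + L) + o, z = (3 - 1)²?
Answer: 625/4 ≈ 156.25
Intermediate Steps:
z = 4 (z = 2² = 4)
A(o, L) = 4 + o + 4*L (A(o, L) = ((4 + L*3) + L) + o = ((4 + 3*L) + L) + o = (4 + 4*L) + o = 4 + o + 4*L)
b(T) = -1 + T/2 (b(T) = 3/2 - (5 - T)/2 = 3/2 + (-5/2 + T/2) = -1 + T/2)
b(A(5*3, 2))² = (-1 + (4 + 5*3 + 4*2)/2)² = (-1 + (4 + 15 + 8)/2)² = (-1 + (½)*27)² = (-1 + 27/2)² = (25/2)² = 625/4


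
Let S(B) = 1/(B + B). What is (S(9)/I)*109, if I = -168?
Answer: -109/3024 ≈ -0.036045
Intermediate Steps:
S(B) = 1/(2*B)
(S(9)/I)*109 = (((1/2)/9)/(-168))*109 = (((1/2)*(1/9))*(-1/168))*109 = ((1/18)*(-1/168))*109 = -1/3024*109 = -109/3024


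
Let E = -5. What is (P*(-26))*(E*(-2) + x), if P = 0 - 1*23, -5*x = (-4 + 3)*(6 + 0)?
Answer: 33488/5 ≈ 6697.6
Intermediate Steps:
x = 6/5 (x = -(-4 + 3)*(6 + 0)/5 = -(-1)*6/5 = -1/5*(-6) = 6/5 ≈ 1.2000)
P = -23 (P = 0 - 23 = -23)
(P*(-26))*(E*(-2) + x) = (-23*(-26))*(-5*(-2) + 6/5) = 598*(10 + 6/5) = 598*(56/5) = 33488/5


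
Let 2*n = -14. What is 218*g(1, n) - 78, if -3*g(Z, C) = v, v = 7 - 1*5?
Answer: -670/3 ≈ -223.33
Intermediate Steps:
n = -7 (n = (1/2)*(-14) = -7)
v = 2 (v = 7 - 5 = 2)
g(Z, C) = -2/3 (g(Z, C) = -1/3*2 = -2/3)
218*g(1, n) - 78 = 218*(-2/3) - 78 = -436/3 - 78 = -670/3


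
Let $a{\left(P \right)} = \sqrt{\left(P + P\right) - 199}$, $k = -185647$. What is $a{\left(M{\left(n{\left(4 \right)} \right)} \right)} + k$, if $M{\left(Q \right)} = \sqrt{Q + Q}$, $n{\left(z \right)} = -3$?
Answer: $-185647 + \sqrt{-199 + 2 i \sqrt{6}} \approx -1.8565 \cdot 10^{5} + 14.108 i$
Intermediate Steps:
$M{\left(Q \right)} = \sqrt{2} \sqrt{Q}$ ($M{\left(Q \right)} = \sqrt{2 Q} = \sqrt{2} \sqrt{Q}$)
$a{\left(P \right)} = \sqrt{-199 + 2 P}$ ($a{\left(P \right)} = \sqrt{2 P - 199} = \sqrt{-199 + 2 P}$)
$a{\left(M{\left(n{\left(4 \right)} \right)} \right)} + k = \sqrt{-199 + 2 \sqrt{2} \sqrt{-3}} - 185647 = \sqrt{-199 + 2 \sqrt{2} i \sqrt{3}} - 185647 = \sqrt{-199 + 2 i \sqrt{6}} - 185647 = -185647 + \sqrt{-199 + 2 i \sqrt{6}}$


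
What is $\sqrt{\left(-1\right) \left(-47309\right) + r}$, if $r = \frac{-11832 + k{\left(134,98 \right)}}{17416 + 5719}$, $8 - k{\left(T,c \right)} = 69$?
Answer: $\frac{\sqrt{516751774530}}{3305} \approx 217.51$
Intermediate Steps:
$k{\left(T,c \right)} = -61$ ($k{\left(T,c \right)} = 8 - 69 = -61$)
$r = - \frac{1699}{3305}$ ($r = \frac{-11832 - 61}{17416 + 5719} = - \frac{11893}{23135} = \left(-11893\right) \frac{1}{23135} = - \frac{1699}{3305} \approx -0.51407$)
$\sqrt{\left(-1\right) \left(-47309\right) + r} = \sqrt{\left(-1\right) \left(-47309\right) - \frac{1699}{3305}} = \sqrt{47309 - \frac{1699}{3305}} = \sqrt{\frac{156354546}{3305}} = \frac{\sqrt{516751774530}}{3305}$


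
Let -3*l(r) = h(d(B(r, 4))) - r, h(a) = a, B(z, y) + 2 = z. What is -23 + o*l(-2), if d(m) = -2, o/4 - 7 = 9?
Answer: -23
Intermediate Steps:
o = 64 (o = 28 + 4*9 = 28 + 36 = 64)
B(z, y) = -2 + z
l(r) = ⅔ + r/3 (l(r) = -(-2 - r)/3 = ⅔ + r/3)
-23 + o*l(-2) = -23 + 64*(⅔ + (⅓)*(-2)) = -23 + 64*(⅔ - ⅔) = -23 + 64*0 = -23 + 0 = -23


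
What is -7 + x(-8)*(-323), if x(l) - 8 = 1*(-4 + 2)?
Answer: -1945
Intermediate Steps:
x(l) = 6 (x(l) = 8 + 1*(-4 + 2) = 8 + 1*(-2) = 8 - 2 = 6)
-7 + x(-8)*(-323) = -7 + 6*(-323) = -7 - 1938 = -1945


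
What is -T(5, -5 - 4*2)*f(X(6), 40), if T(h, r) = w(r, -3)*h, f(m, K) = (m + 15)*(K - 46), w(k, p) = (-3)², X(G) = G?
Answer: 5670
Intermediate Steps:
w(k, p) = 9
f(m, K) = (-46 + K)*(15 + m) (f(m, K) = (15 + m)*(-46 + K) = (-46 + K)*(15 + m))
T(h, r) = 9*h
-T(5, -5 - 4*2)*f(X(6), 40) = -9*5*(-690 - 46*6 + 15*40 + 40*6) = -45*(-690 - 276 + 600 + 240) = -45*(-126) = -1*(-5670) = 5670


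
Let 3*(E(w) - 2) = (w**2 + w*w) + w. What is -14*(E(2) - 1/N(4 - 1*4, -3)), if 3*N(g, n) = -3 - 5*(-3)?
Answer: -427/6 ≈ -71.167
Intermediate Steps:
E(w) = 2 + w/3 + 2*w**2/3 (E(w) = 2 + ((w**2 + w*w) + w)/3 = 2 + ((w**2 + w**2) + w)/3 = 2 + (2*w**2 + w)/3 = 2 + (w + 2*w**2)/3 = 2 + (w/3 + 2*w**2/3) = 2 + w/3 + 2*w**2/3)
N(g, n) = 4 (N(g, n) = (-3 - 5*(-3))/3 = (-3 + 15)/3 = (1/3)*12 = 4)
-14*(E(2) - 1/N(4 - 1*4, -3)) = -14*((2 + (1/3)*2 + (2/3)*2**2) - 1/4) = -14*((2 + 2/3 + (2/3)*4) - 1*1/4) = -14*((2 + 2/3 + 8/3) - 1/4) = -14*(16/3 - 1/4) = -14*61/12 = -427/6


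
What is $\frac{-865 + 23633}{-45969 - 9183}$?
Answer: $- \frac{1423}{3447} \approx -0.41282$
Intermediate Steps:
$\frac{-865 + 23633}{-45969 - 9183} = \frac{22768}{-55152} = 22768 \left(- \frac{1}{55152}\right) = - \frac{1423}{3447}$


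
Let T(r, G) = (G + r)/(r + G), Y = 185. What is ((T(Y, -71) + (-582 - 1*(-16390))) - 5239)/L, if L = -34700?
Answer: -1057/3470 ≈ -0.30461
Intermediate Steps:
T(r, G) = 1 (T(r, G) = (G + r)/(G + r) = 1)
((T(Y, -71) + (-582 - 1*(-16390))) - 5239)/L = ((1 + (-582 - 1*(-16390))) - 5239)/(-34700) = ((1 + (-582 + 16390)) - 5239)*(-1/34700) = ((1 + 15808) - 5239)*(-1/34700) = (15809 - 5239)*(-1/34700) = 10570*(-1/34700) = -1057/3470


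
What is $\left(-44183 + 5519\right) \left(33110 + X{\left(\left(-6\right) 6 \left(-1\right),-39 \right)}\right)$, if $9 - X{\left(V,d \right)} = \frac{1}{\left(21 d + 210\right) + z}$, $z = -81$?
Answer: $- \frac{147259003284}{115} \approx -1.2805 \cdot 10^{9}$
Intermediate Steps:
$X{\left(V,d \right)} = 9 - \frac{1}{129 + 21 d}$ ($X{\left(V,d \right)} = 9 - \frac{1}{\left(21 d + 210\right) - 81} = 9 - \frac{1}{\left(210 + 21 d\right) - 81} = 9 - \frac{1}{129 + 21 d}$)
$\left(-44183 + 5519\right) \left(33110 + X{\left(\left(-6\right) 6 \left(-1\right),-39 \right)}\right) = \left(-44183 + 5519\right) \left(33110 + \frac{1160 + 189 \left(-39\right)}{3 \left(43 + 7 \left(-39\right)\right)}\right) = - 38664 \left(33110 + \frac{1160 - 7371}{3 \left(43 - 273\right)}\right) = - 38664 \left(33110 + \frac{1}{3} \frac{1}{-230} \left(-6211\right)\right) = - 38664 \left(33110 + \frac{1}{3} \left(- \frac{1}{230}\right) \left(-6211\right)\right) = - 38664 \left(33110 + \frac{6211}{690}\right) = \left(-38664\right) \frac{22852111}{690} = - \frac{147259003284}{115}$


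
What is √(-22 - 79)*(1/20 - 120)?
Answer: -2399*I*√101/20 ≈ -1205.5*I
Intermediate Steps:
√(-22 - 79)*(1/20 - 120) = √(-101)*(1/20 - 120) = (I*√101)*(-2399/20) = -2399*I*√101/20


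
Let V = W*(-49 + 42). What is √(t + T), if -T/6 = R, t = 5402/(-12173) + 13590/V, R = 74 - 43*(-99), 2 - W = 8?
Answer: I*√56689285/47 ≈ 160.2*I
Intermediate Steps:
W = -6 (W = 2 - 1*8 = 2 - 8 = -6)
V = 42 (V = -6*(-49 + 42) = -6*(-7) = 42)
R = 4331 (R = 74 + 4257 = 4331)
t = 15187/47 (t = 5402/(-12173) + 13590/42 = 5402*(-1/12173) + 13590*(1/42) = -146/329 + 2265/7 = 15187/47 ≈ 323.13)
T = -25986 (T = -6*4331 = -25986)
√(t + T) = √(15187/47 - 25986) = √(-1206155/47) = I*√56689285/47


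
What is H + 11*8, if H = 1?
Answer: 89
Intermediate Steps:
H + 11*8 = 1 + 11*8 = 1 + 88 = 89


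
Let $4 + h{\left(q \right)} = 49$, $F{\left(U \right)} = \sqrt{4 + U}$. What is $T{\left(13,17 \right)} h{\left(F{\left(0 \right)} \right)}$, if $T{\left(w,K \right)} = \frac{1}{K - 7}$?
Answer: $\frac{9}{2} \approx 4.5$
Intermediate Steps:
$T{\left(w,K \right)} = \frac{1}{-7 + K}$ ($T{\left(w,K \right)} = \frac{1}{K - 7} = \frac{1}{-7 + K}$)
$h{\left(q \right)} = 45$ ($h{\left(q \right)} = -4 + 49 = 45$)
$T{\left(13,17 \right)} h{\left(F{\left(0 \right)} \right)} = \frac{1}{-7 + 17} \cdot 45 = \frac{1}{10} \cdot 45 = \frac{9}{2}$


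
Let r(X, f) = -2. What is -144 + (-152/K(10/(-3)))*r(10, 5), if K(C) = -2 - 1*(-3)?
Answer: 160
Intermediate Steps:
K(C) = 1 (K(C) = -2 + 3 = 1)
-144 + (-152/K(10/(-3)))*r(10, 5) = -144 - 152/1*(-2) = -144 - 152*1*(-2) = -144 - 152*(-2) = -144 + 304 = 160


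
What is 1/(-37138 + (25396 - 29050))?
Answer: -1/40792 ≈ -2.4515e-5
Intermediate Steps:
1/(-37138 + (25396 - 29050)) = 1/(-37138 - 3654) = 1/(-40792) = -1/40792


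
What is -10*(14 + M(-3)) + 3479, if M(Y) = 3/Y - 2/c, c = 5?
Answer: 3353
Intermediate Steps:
M(Y) = -2/5 + 3/Y (M(Y) = 3/Y - 2/5 = -2/5 + 3/Y)
-10*(14 + M(-3)) + 3479 = -10*(14 + (-2/5 + 3/(-3))) + 3479 = -10*(14 + (-2/5 + 3*(-1/3))) + 3479 = -10*(14 + (-2/5 - 1)) + 3479 = -10*(14 - 7/5) + 3479 = -10*63/5 + 3479 = -126 + 3479 = 3353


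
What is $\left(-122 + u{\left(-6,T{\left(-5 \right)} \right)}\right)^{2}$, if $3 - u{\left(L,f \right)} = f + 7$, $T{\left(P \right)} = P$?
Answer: $14641$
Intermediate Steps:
$u{\left(L,f \right)} = -4 - f$ ($u{\left(L,f \right)} = 3 - \left(f + 7\right) = 3 - \left(7 + f\right) = -4 - f$)
$\left(-122 + u{\left(-6,T{\left(-5 \right)} \right)}\right)^{2} = \left(-122 - -1\right)^{2} = \left(-122 + \left(-4 + 5\right)\right)^{2} = \left(-122 + 1\right)^{2} = \left(-121\right)^{2} = 14641$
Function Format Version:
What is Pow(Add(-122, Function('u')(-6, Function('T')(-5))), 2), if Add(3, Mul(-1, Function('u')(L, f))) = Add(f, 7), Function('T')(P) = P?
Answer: 14641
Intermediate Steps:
Function('u')(L, f) = Add(-4, Mul(-1, f)) (Function('u')(L, f) = Add(3, Mul(-1, Add(f, 7))) = Add(3, Mul(-1, Add(7, f))) = Add(3, Add(-7, Mul(-1, f))) = Add(-4, Mul(-1, f)))
Pow(Add(-122, Function('u')(-6, Function('T')(-5))), 2) = Pow(Add(-122, Add(-4, Mul(-1, -5))), 2) = Pow(Add(-122, Add(-4, 5)), 2) = Pow(Add(-122, 1), 2) = Pow(-121, 2) = 14641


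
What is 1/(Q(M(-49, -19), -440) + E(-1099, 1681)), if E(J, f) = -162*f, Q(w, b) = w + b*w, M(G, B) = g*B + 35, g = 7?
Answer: -1/229300 ≈ -4.3611e-6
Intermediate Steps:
M(G, B) = 35 + 7*B (M(G, B) = 7*B + 35 = 35 + 7*B)
1/(Q(M(-49, -19), -440) + E(-1099, 1681)) = 1/((35 + 7*(-19))*(1 - 440) - 162*1681) = 1/((35 - 133)*(-439) - 272322) = 1/(-98*(-439) - 272322) = 1/(43022 - 272322) = 1/(-229300) = -1/229300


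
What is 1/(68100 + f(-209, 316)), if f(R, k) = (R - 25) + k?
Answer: 1/68182 ≈ 1.4667e-5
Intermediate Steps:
f(R, k) = -25 + R + k (f(R, k) = (-25 + R) + k = -25 + R + k)
1/(68100 + f(-209, 316)) = 1/(68100 + (-25 - 209 + 316)) = 1/(68100 + 82) = 1/68182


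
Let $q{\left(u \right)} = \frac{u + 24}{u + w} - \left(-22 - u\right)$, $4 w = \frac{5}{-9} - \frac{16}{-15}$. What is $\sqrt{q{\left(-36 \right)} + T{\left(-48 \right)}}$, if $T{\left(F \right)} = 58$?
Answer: $\frac{2 \sqrt{462108119}}{6457} \approx 6.6584$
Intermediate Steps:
$w = \frac{23}{180}$ ($w = \frac{\frac{5}{-9} - \frac{16}{-15}}{4} = \frac{5 \left(- \frac{1}{9}\right) - - \frac{16}{15}}{4} = \frac{- \frac{5}{9} + \frac{16}{15}}{4} = \frac{1}{4} \cdot \frac{23}{45} = \frac{23}{180} \approx 0.12778$)
$q{\left(u \right)} = 22 + u + \frac{24 + u}{\frac{23}{180} + u}$ ($q{\left(u \right)} = \frac{u + 24}{u + \frac{23}{180}} - \left(-22 - u\right) = \frac{24 + u}{\frac{23}{180} + u} + \left(22 + u\right) = 22 + u + \frac{24 + u}{\frac{23}{180} + u}$)
$\sqrt{q{\left(-36 \right)} + T{\left(-48 \right)}} = \sqrt{\frac{4826 + 180 \left(-36\right)^{2} + 4163 \left(-36\right)}{23 + 180 \left(-36\right)} + 58} = \sqrt{\frac{4826 + 180 \cdot 1296 - 149868}{23 - 6480} + 58} = \sqrt{\frac{4826 + 233280 - 149868}{-6457} + 58} = \sqrt{\left(- \frac{1}{6457}\right) 88238 + 58} = \sqrt{- \frac{88238}{6457} + 58} = \sqrt{\frac{286268}{6457}} = \frac{2 \sqrt{462108119}}{6457}$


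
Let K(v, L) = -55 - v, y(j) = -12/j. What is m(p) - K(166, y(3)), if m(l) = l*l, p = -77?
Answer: 6150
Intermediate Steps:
m(l) = l²
m(p) - K(166, y(3)) = (-77)² - (-55 - 1*166) = 5929 - (-55 - 166) = 5929 - 1*(-221) = 5929 + 221 = 6150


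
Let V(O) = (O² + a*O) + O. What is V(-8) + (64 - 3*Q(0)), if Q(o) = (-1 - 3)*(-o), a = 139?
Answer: -992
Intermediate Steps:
Q(o) = 4*o (Q(o) = -(-4)*o = 4*o)
V(O) = O² + 140*O (V(O) = (O² + 139*O) + O = O² + 140*O)
V(-8) + (64 - 3*Q(0)) = -8*(140 - 8) + (64 - 12*0) = -8*132 + (64 - 3*0) = -1056 + (64 + 0) = -1056 + 64 = -992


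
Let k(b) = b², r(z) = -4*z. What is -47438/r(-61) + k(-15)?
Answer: 3731/122 ≈ 30.582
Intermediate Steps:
-47438/r(-61) + k(-15) = -47438/((-4*(-61))) + (-15)² = -47438/244 + 225 = -47438*1/244 + 225 = -23719/122 + 225 = 3731/122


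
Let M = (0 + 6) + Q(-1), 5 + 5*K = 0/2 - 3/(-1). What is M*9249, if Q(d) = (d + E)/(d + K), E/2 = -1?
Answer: 527193/7 ≈ 75313.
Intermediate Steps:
E = -2 (E = 2*(-1) = -2)
K = -⅖ (K = -1 + (0/2 - 3/(-1))/5 = -1 + (0*(½) - 3*(-1))/5 = -1 + (0 + 3)/5 = -1 + (⅕)*3 = -1 + ⅗ = -⅖ ≈ -0.40000)
Q(d) = (-2 + d)/(-⅖ + d) (Q(d) = (d - 2)/(d - ⅖) = (-2 + d)/(-⅖ + d))
M = 57/7 (M = (0 + 6) + 5*(-2 - 1)/(-2 + 5*(-1)) = 6 + 5*(-3)/(-2 - 5) = 6 + 5*(-3)/(-7) = 6 + 5*(-⅐)*(-3) = 6 + 15/7 = 57/7 ≈ 8.1429)
M*9249 = (57/7)*9249 = 527193/7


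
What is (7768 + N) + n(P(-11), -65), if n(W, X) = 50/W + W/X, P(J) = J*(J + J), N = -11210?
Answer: -27098987/7865 ≈ -3445.5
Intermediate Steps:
P(J) = 2*J**2 (P(J) = J*(2*J) = 2*J**2)
(7768 + N) + n(P(-11), -65) = (7768 - 11210) + (50/((2*(-11)**2)) + (2*(-11)**2)/(-65)) = -3442 + (50/((2*121)) + (2*121)*(-1/65)) = -3442 + (50/242 + 242*(-1/65)) = -3442 + (50*(1/242) - 242/65) = -3442 + (25/121 - 242/65) = -3442 - 27657/7865 = -27098987/7865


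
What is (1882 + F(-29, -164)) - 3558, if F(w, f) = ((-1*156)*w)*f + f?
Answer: -743776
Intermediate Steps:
F(w, f) = f - 156*f*w (F(w, f) = (-156*w)*f + f = -156*f*w + f = f - 156*f*w)
(1882 + F(-29, -164)) - 3558 = (1882 - 164*(1 - 156*(-29))) - 3558 = (1882 - 164*(1 + 4524)) - 3558 = (1882 - 164*4525) - 3558 = (1882 - 742100) - 3558 = -740218 - 3558 = -743776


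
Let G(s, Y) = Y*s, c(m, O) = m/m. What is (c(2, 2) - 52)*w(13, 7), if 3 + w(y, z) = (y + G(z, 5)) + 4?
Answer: -2499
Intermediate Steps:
c(m, O) = 1
w(y, z) = 1 + y + 5*z (w(y, z) = -3 + ((y + 5*z) + 4) = -3 + (4 + y + 5*z) = 1 + y + 5*z)
(c(2, 2) - 52)*w(13, 7) = (1 - 52)*(1 + 13 + 5*7) = -51*(1 + 13 + 35) = -51*49 = -2499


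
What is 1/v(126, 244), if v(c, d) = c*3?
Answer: 1/378 ≈ 0.0026455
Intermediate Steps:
v(c, d) = 3*c
1/v(126, 244) = 1/(3*126) = 1/378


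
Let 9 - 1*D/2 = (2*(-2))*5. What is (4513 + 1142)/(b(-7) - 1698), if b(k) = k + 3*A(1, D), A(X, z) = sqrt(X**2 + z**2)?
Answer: -1928355/575348 - 3393*sqrt(3365)/575348 ≈ -3.6937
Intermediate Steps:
D = 58 (D = 18 - 2*2*(-2)*5 = 18 - (-8)*5 = 18 - 2*(-20) = 18 + 40 = 58)
b(k) = k + 3*sqrt(3365) (b(k) = k + 3*sqrt(1**2 + 58**2) = k + 3*sqrt(1 + 3364) = k + 3*sqrt(3365))
(4513 + 1142)/(b(-7) - 1698) = (4513 + 1142)/((-7 + 3*sqrt(3365)) - 1698) = 5655/(-1705 + 3*sqrt(3365))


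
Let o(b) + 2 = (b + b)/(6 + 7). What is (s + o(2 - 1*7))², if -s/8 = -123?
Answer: 162715536/169 ≈ 9.6281e+5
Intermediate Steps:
s = 984 (s = -8*(-123) = 984)
o(b) = -2 + 2*b/13 (o(b) = -2 + (b + b)/(6 + 7) = -2 + (2*b)/13 = -2 + (2*b)*(1/13) = -2 + 2*b/13)
(s + o(2 - 1*7))² = (984 + (-2 + 2*(2 - 1*7)/13))² = (984 + (-2 + 2*(2 - 7)/13))² = (984 + (-2 + (2/13)*(-5)))² = (984 + (-2 - 10/13))² = (984 - 36/13)² = (12756/13)² = 162715536/169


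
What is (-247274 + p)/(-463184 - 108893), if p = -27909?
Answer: 275183/572077 ≈ 0.48102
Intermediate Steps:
(-247274 + p)/(-463184 - 108893) = (-247274 - 27909)/(-463184 - 108893) = -275183/(-572077) = -275183*(-1/572077) = 275183/572077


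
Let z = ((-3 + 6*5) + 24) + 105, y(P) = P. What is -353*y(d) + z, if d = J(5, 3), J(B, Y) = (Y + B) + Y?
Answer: -3727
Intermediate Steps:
J(B, Y) = B + 2*Y (J(B, Y) = (B + Y) + Y = B + 2*Y)
d = 11 (d = 5 + 2*3 = 5 + 6 = 11)
z = 156 (z = ((-3 + 30) + 24) + 105 = (27 + 24) + 105 = 51 + 105 = 156)
-353*y(d) + z = -353*11 + 156 = -3883 + 156 = -3727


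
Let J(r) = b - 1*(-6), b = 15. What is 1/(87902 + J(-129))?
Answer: 1/87923 ≈ 1.1374e-5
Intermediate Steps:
J(r) = 21 (J(r) = 15 - 1*(-6) = 15 + 6 = 21)
1/(87902 + J(-129)) = 1/(87902 + 21) = 1/87923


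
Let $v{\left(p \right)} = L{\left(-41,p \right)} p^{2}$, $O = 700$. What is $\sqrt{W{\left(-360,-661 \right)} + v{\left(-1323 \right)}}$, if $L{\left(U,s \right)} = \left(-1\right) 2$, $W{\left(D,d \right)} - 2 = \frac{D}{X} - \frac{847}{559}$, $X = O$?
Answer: $\frac{i \sqrt{1340014174099055}}{19565} \approx 1871.0 i$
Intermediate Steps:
$X = 700$
$W{\left(D,d \right)} = \frac{271}{559} + \frac{D}{700}$ ($W{\left(D,d \right)} = 2 + \left(\frac{D}{700} - \frac{847}{559}\right) = 2 + \left(- \frac{847}{559} + \frac{D}{700}\right) = \frac{271}{559} + \frac{D}{700}$)
$L{\left(U,s \right)} = -2$
$v{\left(p \right)} = - 2 p^{2}$
$\sqrt{W{\left(-360,-661 \right)} + v{\left(-1323 \right)}} = \sqrt{\left(\frac{271}{559} + \frac{1}{700} \left(-360\right)\right) - 2 \left(-1323\right)^{2}} = \sqrt{\left(\frac{271}{559} - \frac{18}{35}\right) - 3500658} = \sqrt{- \frac{577}{19565} - 3500658} = \sqrt{- \frac{68490374347}{19565}} = \frac{i \sqrt{1340014174099055}}{19565}$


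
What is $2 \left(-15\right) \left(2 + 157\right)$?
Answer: $-4770$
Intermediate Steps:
$2 \left(-15\right) \left(2 + 157\right) = \left(-30\right) 159 = -4770$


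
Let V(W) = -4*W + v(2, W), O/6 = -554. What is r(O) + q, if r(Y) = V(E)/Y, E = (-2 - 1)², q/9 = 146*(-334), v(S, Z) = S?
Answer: -729411895/1662 ≈ -4.3888e+5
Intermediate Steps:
O = -3324 (O = 6*(-554) = -3324)
q = -438876 (q = 9*(146*(-334)) = 9*(-48764) = -438876)
E = 9 (E = (-3)² = 9)
V(W) = 2 - 4*W (V(W) = -4*W + 2 = 2 - 4*W)
r(Y) = -34/Y (r(Y) = (2 - 4*9)/Y = (2 - 36)/Y = -34/Y)
r(O) + q = -34/(-3324) - 438876 = -34*(-1/3324) - 438876 = 17/1662 - 438876 = -729411895/1662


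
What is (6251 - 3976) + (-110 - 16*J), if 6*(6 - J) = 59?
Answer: 6679/3 ≈ 2226.3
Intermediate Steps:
J = -23/6 (J = 6 - ⅙*59 = 6 - 59/6 = -23/6 ≈ -3.8333)
(6251 - 3976) + (-110 - 16*J) = (6251 - 3976) + (-110 - 16*(-23/6)) = 2275 + (-110 + 184/3) = 2275 - 146/3 = 6679/3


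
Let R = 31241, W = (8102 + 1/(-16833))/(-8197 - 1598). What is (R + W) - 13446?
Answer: 586777921172/32975847 ≈ 17794.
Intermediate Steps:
W = -27276193/32975847 (W = (8102 - 1/16833)/(-9795) = (136380965/16833)*(-1/9795) = -27276193/32975847 ≈ -0.82716)
(R + W) - 13446 = (31241 - 27276193/32975847) - 13446 = 1030171159934/32975847 - 13446 = 586777921172/32975847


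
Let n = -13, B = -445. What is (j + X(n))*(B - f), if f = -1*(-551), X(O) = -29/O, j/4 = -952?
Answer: 49277100/13 ≈ 3.7905e+6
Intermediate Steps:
j = -3808 (j = 4*(-952) = -3808)
f = 551
(j + X(n))*(B - f) = (-3808 - 29/(-13))*(-445 - 1*551) = (-3808 - 29*(-1/13))*(-445 - 551) = (-3808 + 29/13)*(-996) = -49475/13*(-996) = 49277100/13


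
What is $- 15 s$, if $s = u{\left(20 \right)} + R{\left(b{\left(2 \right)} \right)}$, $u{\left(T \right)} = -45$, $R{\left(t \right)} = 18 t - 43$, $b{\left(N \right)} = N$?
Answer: $780$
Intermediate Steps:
$R{\left(t \right)} = -43 + 18 t$
$s = -52$ ($s = -45 + \left(-43 + 18 \cdot 2\right) = -45 + \left(-43 + 36\right) = -45 - 7 = -52$)
$- 15 s = \left(-15\right) \left(-52\right) = 780$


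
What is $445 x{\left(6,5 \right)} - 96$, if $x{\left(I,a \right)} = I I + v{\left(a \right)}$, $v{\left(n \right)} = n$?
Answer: $18149$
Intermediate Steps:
$x{\left(I,a \right)} = a + I^{2}$ ($x{\left(I,a \right)} = I I + a = I^{2} + a = a + I^{2}$)
$445 x{\left(6,5 \right)} - 96 = 445 \left(5 + 6^{2}\right) - 96 = 445 \left(5 + 36\right) - 96 = 445 \cdot 41 - 96 = 18245 - 96 = 18149$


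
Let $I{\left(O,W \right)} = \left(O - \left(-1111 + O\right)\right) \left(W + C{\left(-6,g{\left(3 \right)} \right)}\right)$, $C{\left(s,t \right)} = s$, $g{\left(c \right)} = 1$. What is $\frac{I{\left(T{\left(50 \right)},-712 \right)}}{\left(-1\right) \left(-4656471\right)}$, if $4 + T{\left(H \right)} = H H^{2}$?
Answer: $- \frac{797698}{4656471} \approx -0.17131$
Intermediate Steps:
$T{\left(H \right)} = -4 + H^{3}$ ($T{\left(H \right)} = -4 + H H^{2} = -4 + H^{3}$)
$I{\left(O,W \right)} = -6666 + 1111 W$ ($I{\left(O,W \right)} = \left(O - \left(-1111 + O\right)\right) \left(W - 6\right) = 1111 \left(-6 + W\right) = -6666 + 1111 W$)
$\frac{I{\left(T{\left(50 \right)},-712 \right)}}{\left(-1\right) \left(-4656471\right)} = \frac{-6666 + 1111 \left(-712\right)}{\left(-1\right) \left(-4656471\right)} = \frac{-6666 - 791032}{4656471} = \left(-797698\right) \frac{1}{4656471} = - \frac{797698}{4656471}$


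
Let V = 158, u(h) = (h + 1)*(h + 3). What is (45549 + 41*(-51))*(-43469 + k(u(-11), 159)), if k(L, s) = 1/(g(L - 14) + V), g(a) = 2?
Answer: -151126042431/80 ≈ -1.8891e+9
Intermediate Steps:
u(h) = (1 + h)*(3 + h)
k(L, s) = 1/160 (k(L, s) = 1/(2 + 158) = 1/160)
(45549 + 41*(-51))*(-43469 + k(u(-11), 159)) = (45549 + 41*(-51))*(-43469 + 1/160) = (45549 - 2091)*(-6955039/160) = 43458*(-6955039/160) = -151126042431/80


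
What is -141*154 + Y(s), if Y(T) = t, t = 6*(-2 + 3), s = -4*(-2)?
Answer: -21708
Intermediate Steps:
s = 8
t = 6 (t = 6*1 = 6)
Y(T) = 6
-141*154 + Y(s) = -141*154 + 6 = -21714 + 6 = -21708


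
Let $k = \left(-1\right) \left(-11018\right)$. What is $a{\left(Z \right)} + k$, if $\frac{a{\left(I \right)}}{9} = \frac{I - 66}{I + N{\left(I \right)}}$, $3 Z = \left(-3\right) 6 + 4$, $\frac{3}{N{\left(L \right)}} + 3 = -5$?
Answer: $\frac{1348442}{121} \approx 11144.0$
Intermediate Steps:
$N{\left(L \right)} = - \frac{3}{8}$ ($N{\left(L \right)} = \frac{3}{-3 - 5} = \frac{3}{-8} = 3 \left(- \frac{1}{8}\right) = - \frac{3}{8}$)
$k = 11018$
$Z = - \frac{14}{3}$ ($Z = \frac{\left(-3\right) 6 + 4}{3} = \frac{-18 + 4}{3} = \frac{1}{3} \left(-14\right) = - \frac{14}{3} \approx -4.6667$)
$a{\left(I \right)} = \frac{9 \left(-66 + I\right)}{- \frac{3}{8} + I}$ ($a{\left(I \right)} = 9 \frac{I - 66}{I - \frac{3}{8}} = 9 \frac{-66 + I}{- \frac{3}{8} + I} = \frac{9 \left(-66 + I\right)}{- \frac{3}{8} + I}$)
$a{\left(Z \right)} + k = \frac{72 \left(-66 - \frac{14}{3}\right)}{-3 + 8 \left(- \frac{14}{3}\right)} + 11018 = 72 \frac{1}{-3 - \frac{112}{3}} \left(- \frac{212}{3}\right) + 11018 = 72 \frac{1}{- \frac{121}{3}} \left(- \frac{212}{3}\right) + 11018 = 72 \left(- \frac{3}{121}\right) \left(- \frac{212}{3}\right) + 11018 = \frac{15264}{121} + 11018 = \frac{1348442}{121}$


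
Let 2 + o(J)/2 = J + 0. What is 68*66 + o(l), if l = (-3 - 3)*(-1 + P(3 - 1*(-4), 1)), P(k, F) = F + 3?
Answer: 4448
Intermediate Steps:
P(k, F) = 3 + F
l = -18 (l = (-3 - 3)*(-1 + (3 + 1)) = -6*(-1 + 4) = -6*3 = -18)
o(J) = -4 + 2*J (o(J) = -4 + 2*(J + 0) = -4 + 2*J)
68*66 + o(l) = 68*66 + (-4 + 2*(-18)) = 4488 + (-4 - 36) = 4488 - 40 = 4448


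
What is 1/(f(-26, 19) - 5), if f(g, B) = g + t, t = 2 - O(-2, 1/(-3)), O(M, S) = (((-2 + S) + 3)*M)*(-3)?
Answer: -1/33 ≈ -0.030303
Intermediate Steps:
O(M, S) = -3*M*(1 + S) (O(M, S) = ((1 + S)*M)*(-3) = (M*(1 + S))*(-3) = -3*M*(1 + S))
t = -2 (t = 2 - (-3)*(-2)*(1 + 1/(-3)) = 2 - (-3)*(-2)*(1 + 1*(-⅓)) = 2 - (-3)*(-2)*(1 - ⅓) = 2 - (-3)*(-2)*2/3 = 2 - 1*4 = 2 - 4 = -2)
f(g, B) = -2 + g (f(g, B) = g - 2 = -2 + g)
1/(f(-26, 19) - 5) = 1/((-2 - 26) - 5) = 1/(-28 - 5) = 1/(-33) = -1/33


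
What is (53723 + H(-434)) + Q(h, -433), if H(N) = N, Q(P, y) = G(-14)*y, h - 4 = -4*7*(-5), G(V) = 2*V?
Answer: 65413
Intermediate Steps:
h = 144 (h = 4 - 4*7*(-5) = 4 - 28*(-5) = 4 + 140 = 144)
Q(P, y) = -28*y (Q(P, y) = (2*(-14))*y = -28*y)
(53723 + H(-434)) + Q(h, -433) = (53723 - 434) - 28*(-433) = 53289 + 12124 = 65413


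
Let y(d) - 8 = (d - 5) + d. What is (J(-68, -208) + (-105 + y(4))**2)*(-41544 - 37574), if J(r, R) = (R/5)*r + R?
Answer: -4532195512/5 ≈ -9.0644e+8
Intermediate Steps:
y(d) = 3 + 2*d (y(d) = 8 + ((d - 5) + d) = 8 + ((-5 + d) + d) = 8 + (-5 + 2*d) = 3 + 2*d)
J(r, R) = R + R*r/5 (J(r, R) = (R*(1/5))*r + R = (R/5)*r + R = R*r/5 + R = R + R*r/5)
(J(-68, -208) + (-105 + y(4))**2)*(-41544 - 37574) = ((1/5)*(-208)*(5 - 68) + (-105 + (3 + 2*4))**2)*(-41544 - 37574) = ((1/5)*(-208)*(-63) + (-105 + (3 + 8))**2)*(-79118) = (13104/5 + (-105 + 11)**2)*(-79118) = (13104/5 + (-94)**2)*(-79118) = (13104/5 + 8836)*(-79118) = (57284/5)*(-79118) = -4532195512/5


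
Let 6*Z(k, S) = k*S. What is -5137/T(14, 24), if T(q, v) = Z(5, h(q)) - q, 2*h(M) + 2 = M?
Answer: 5137/9 ≈ 570.78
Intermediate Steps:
h(M) = -1 + M/2
Z(k, S) = S*k/6 (Z(k, S) = (k*S)/6 = (S*k)/6 = S*k/6)
T(q, v) = -⅚ - 7*q/12 (T(q, v) = (⅙)*(-1 + q/2)*5 - q = (-⅚ + 5*q/12) - q = -⅚ - 7*q/12)
-5137/T(14, 24) = -5137/(-⅚ - 7/12*14) = -5137/(-⅚ - 49/6) = -5137/(-9) = -5137*(-⅑) = 5137/9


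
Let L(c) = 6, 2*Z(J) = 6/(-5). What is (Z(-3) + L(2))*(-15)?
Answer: -81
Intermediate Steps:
Z(J) = -3/5 (Z(J) = (6/(-5))/2 = (6*(-1/5))/2 = (1/2)*(-6/5) = -3/5)
(Z(-3) + L(2))*(-15) = (-3/5 + 6)*(-15) = (27/5)*(-15) = -81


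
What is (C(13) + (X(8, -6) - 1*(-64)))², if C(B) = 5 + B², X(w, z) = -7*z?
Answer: 78400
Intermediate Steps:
(C(13) + (X(8, -6) - 1*(-64)))² = ((5 + 13²) + (-7*(-6) - 1*(-64)))² = ((5 + 169) + (42 + 64))² = (174 + 106)² = 280² = 78400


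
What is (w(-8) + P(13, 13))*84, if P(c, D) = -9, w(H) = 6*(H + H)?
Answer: -8820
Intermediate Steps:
w(H) = 12*H (w(H) = 6*(2*H) = 12*H)
(w(-8) + P(13, 13))*84 = (12*(-8) - 9)*84 = (-96 - 9)*84 = -105*84 = -8820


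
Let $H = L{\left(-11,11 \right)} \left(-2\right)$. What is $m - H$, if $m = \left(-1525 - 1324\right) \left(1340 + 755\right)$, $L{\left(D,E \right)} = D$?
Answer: $-5968677$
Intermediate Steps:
$m = -5968655$ ($m = \left(-2849\right) 2095 = -5968655$)
$H = 22$ ($H = \left(-11\right) \left(-2\right) = 22$)
$m - H = -5968655 - 22 = -5968677$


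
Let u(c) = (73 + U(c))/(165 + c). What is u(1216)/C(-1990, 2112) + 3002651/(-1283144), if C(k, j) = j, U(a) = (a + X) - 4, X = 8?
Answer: -364837041345/155937924032 ≈ -2.3396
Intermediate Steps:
U(a) = 4 + a (U(a) = (a + 8) - 4 = (8 + a) - 4 = 4 + a)
u(c) = (77 + c)/(165 + c) (u(c) = (73 + (4 + c))/(165 + c) = (77 + c)/(165 + c))
u(1216)/C(-1990, 2112) + 3002651/(-1283144) = ((77 + 1216)/(165 + 1216))/2112 + 3002651/(-1283144) = (1293/1381)*(1/2112) + 3002651*(-1/1283144) = ((1/1381)*1293)*(1/2112) - 3002651/1283144 = (1293/1381)*(1/2112) - 3002651/1283144 = 431/972224 - 3002651/1283144 = -364837041345/155937924032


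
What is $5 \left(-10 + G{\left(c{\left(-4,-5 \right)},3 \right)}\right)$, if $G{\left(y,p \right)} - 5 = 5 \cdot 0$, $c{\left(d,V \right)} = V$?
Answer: $-25$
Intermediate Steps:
$G{\left(y,p \right)} = 5$ ($G{\left(y,p \right)} = 5 + 5 \cdot 0 = 5 + 0 = 5$)
$5 \left(-10 + G{\left(c{\left(-4,-5 \right)},3 \right)}\right) = 5 \left(-10 + 5\right) = 5 \left(-5\right) = -25$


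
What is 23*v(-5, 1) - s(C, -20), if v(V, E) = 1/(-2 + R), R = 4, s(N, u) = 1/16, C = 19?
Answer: 183/16 ≈ 11.438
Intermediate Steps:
s(N, u) = 1/16
v(V, E) = ½ (v(V, E) = 1/(-2 + 4) = 1/2 = ½)
23*v(-5, 1) - s(C, -20) = 23*(½) - 1*1/16 = 23/2 - 1/16 = 183/16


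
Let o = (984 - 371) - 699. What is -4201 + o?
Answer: -4287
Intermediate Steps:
o = -86 (o = 613 - 699 = -86)
-4201 + o = -4201 - 86 = -4287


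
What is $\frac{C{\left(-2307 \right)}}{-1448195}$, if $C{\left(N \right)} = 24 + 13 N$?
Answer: $\frac{4281}{206885} \approx 0.020693$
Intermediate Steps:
$\frac{C{\left(-2307 \right)}}{-1448195} = \frac{24 + 13 \left(-2307\right)}{-1448195} = \left(24 - 29991\right) \left(- \frac{1}{1448195}\right) = \left(-29967\right) \left(- \frac{1}{1448195}\right) = \frac{4281}{206885}$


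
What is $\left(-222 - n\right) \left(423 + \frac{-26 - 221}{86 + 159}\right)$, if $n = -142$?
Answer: $- \frac{1654208}{49} \approx -33759.0$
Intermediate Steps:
$\left(-222 - n\right) \left(423 + \frac{-26 - 221}{86 + 159}\right) = \left(-222 - -142\right) \left(423 + \frac{-26 - 221}{86 + 159}\right) = \left(-222 + 142\right) \left(423 - \frac{247}{245}\right) = - 80 \left(423 - \frac{247}{245}\right) = \left(-80\right) \frac{103388}{245} = - \frac{1654208}{49}$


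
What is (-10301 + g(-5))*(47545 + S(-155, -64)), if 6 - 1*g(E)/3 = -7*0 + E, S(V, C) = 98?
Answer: -489198324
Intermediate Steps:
g(E) = 18 - 3*E (g(E) = 18 - 3*(-7*0 + E) = 18 - 3*(0 + E) = 18 - 3*E)
(-10301 + g(-5))*(47545 + S(-155, -64)) = (-10301 + (18 - 3*(-5)))*(47545 + 98) = (-10301 + (18 + 15))*47643 = (-10301 + 33)*47643 = -10268*47643 = -489198324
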